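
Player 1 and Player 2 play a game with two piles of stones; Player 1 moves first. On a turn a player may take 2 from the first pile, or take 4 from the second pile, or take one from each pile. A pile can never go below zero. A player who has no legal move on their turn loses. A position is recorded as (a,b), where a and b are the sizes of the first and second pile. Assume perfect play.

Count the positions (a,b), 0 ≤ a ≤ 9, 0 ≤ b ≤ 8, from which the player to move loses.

Work bottom-up. With no move the player to move loses. Otherwise the position is W if at least one move leads to an L position for the opponent, and L if every move leads to a W.
Every move lowers a or b (never raises either), so fill the grid row by row in increasing a, and left to right within a row: each cell's successors are then already labelled.
      b=0  b=1  b=2  b=3  b=4  b=5  b=6  b=7  b=8
a=0:    L    L    L    L    W    W    W    W    L
a=1:    L    W    W    W    W    L    L    L    L
a=2:    W    W    W    W    L    L    W    W    W
a=3:    W    L    L    L    L    W    W    W    W
a=4:    L    L    W    W    W    W    L    L    L
a=5:    L    W    W    W    W    L    L    W    W
a=6:    W    W    L    L    L    L    W    W    W
a=7:    W    L    L    W    W    W    W    L    L
a=8:    L    L    W    W    W    W    L    L    W
a=9:    L    W    W    L    W    L    L    W    W
Cells with no legal move (terminal, hence L): (0,0), (0,1), (0,2), (0,3), (1,0).
The remaining L cells, each justified by listing all of its moves:
(0,8): only reaches (0,4)(W), which is W → L
(1,5): only reaches (1,1)(W), (0,4)(W), all W → L
(1,6): only reaches (1,2)(W), (0,5)(W), all W → L
(1,7): only reaches (1,3)(W), (0,6)(W), all W → L
(1,8): only reaches (1,4)(W), (0,7)(W), all W → L
(2,4): only reaches (0,4)(W), (2,0)(W), (1,3)(W), all W → L
(2,5): only reaches (0,5)(W), (2,1)(W), (1,4)(W), all W → L
(3,1): only reaches (1,1)(W), (2,0)(W), all W → L
(3,2): only reaches (1,2)(W), (2,1)(W), all W → L
(3,3): only reaches (1,3)(W), (2,2)(W), all W → L
(3,4): only reaches (1,4)(W), (3,0)(W), (2,3)(W), all W → L
(4,0): only reaches (2,0)(W), which is W → L
(4,1): only reaches (2,1)(W), (3,0)(W), all W → L
(4,6): only reaches (2,6)(W), (4,2)(W), (3,5)(W), all W → L
(4,7): only reaches (2,7)(W), (4,3)(W), (3,6)(W), all W → L
(4,8): only reaches (2,8)(W), (4,4)(W), (3,7)(W), all W → L
(5,0): only reaches (3,0)(W), which is W → L
(5,5): only reaches (3,5)(W), (5,1)(W), (4,4)(W), all W → L
(5,6): only reaches (3,6)(W), (5,2)(W), (4,5)(W), all W → L
(6,2): only reaches (4,2)(W), (5,1)(W), all W → L
(6,3): only reaches (4,3)(W), (5,2)(W), all W → L
(6,4): only reaches (4,4)(W), (6,0)(W), (5,3)(W), all W → L
(6,5): only reaches (4,5)(W), (6,1)(W), (5,4)(W), all W → L
(7,1): only reaches (5,1)(W), (6,0)(W), all W → L
(7,2): only reaches (5,2)(W), (6,1)(W), all W → L
(7,7): only reaches (5,7)(W), (7,3)(W), (6,6)(W), all W → L
(7,8): only reaches (5,8)(W), (7,4)(W), (6,7)(W), all W → L
(8,0): only reaches (6,0)(W), which is W → L
(8,1): only reaches (6,1)(W), (7,0)(W), all W → L
(8,6): only reaches (6,6)(W), (8,2)(W), (7,5)(W), all W → L
(8,7): only reaches (6,7)(W), (8,3)(W), (7,6)(W), all W → L
(9,0): only reaches (7,0)(W), which is W → L
(9,3): only reaches (7,3)(W), (8,2)(W), all W → L
(9,5): only reaches (7,5)(W), (9,1)(W), (8,4)(W), all W → L
(9,6): only reaches (7,6)(W), (9,2)(W), (8,5)(W), all W → L
Every other cell has at least one move into one of the L cells above, so it is W.
L cells per row: a=0: 5, a=1: 5, a=2: 2, a=3: 4, a=4: 5, a=5: 3, a=6: 4, a=7: 4, a=8: 4, a=9: 4; total 40.

40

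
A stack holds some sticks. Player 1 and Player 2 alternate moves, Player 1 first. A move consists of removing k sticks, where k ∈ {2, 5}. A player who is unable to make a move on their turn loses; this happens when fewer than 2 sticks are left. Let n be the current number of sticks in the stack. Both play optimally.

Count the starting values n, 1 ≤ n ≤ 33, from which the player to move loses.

14

Build the W/L table. Terminal = L. A non-terminal position is W if it has a move to some L; otherwise it is L.
n=0: no move → L
n=1: no move → L
n=2: W (go to 0, an L position)
n=3: W (go to 1, an L position)
n=4: L (sole option 2(W) is W)
n=5: W (go to 0, an L position)
n=6: W (go to 4, an L position)
n=7: L (options 5(W), 2(W) are all W)
n=8: L (options 6(W), 3(W) are all W)
n=9: W (go to 7, an L position)
n=10: W (go to 8, an L position)
n=11: L (options 9(W), 6(W) are all W)
n=12: W (go to 7, an L position)
n=13: W (go to 11, an L position)
n=14: L (options 12(W), 9(W) are all W)
n=15: L (options 13(W), 10(W) are all W)
n=16: W (go to 14, an L position)
n=17: W (go to 15, an L position)
n=18: L (options 16(W), 13(W) are all W)
n=19: W (go to 14, an L position)
n=20: W (go to 18, an L position)
n=21: L (options 19(W), 16(W) are all W)
n=22: L (options 20(W), 17(W) are all W)
n=23: W (go to 21, an L position)
n=24: W (go to 22, an L position)
n=25: L (options 23(W), 20(W) are all W)
n=26: W (go to 21, an L position)
n=27: W (go to 25, an L position)
n=28: L (options 26(W), 23(W) are all W)
n=29: L (options 27(W), 24(W) are all W)
n=30: W (go to 28, an L position)
n=31: W (go to 29, an L position)
n=32: L (options 30(W), 27(W) are all W)
n=33: W (go to 28, an L position)
L entries with 1 ≤ n ≤ 33 (n=0 is outside the asked range and is not counted): n = 1, 4, 7, 8, 11, 14, 15, 18, 21, 22, 25, 28, 29, 32; that makes 14.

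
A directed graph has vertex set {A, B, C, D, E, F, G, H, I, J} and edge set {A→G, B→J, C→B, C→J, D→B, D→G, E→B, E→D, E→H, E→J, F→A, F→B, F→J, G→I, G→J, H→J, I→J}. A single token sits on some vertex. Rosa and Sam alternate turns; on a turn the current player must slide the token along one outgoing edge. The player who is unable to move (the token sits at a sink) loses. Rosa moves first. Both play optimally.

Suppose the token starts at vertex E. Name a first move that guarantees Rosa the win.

Move to D.

Compute win/loss labels from the base case upward. A position with no move is L. Any other position is W if it can reach an L in one move, else L.
Every edge goes from a vertex to one that appears earlier in the order J, B, I, G, H, C, A, D, E, F, so processing vertices in that order labels each vertex after all of its successors.
J: no outgoing edge → L
B: →J(L), so W
I: →J(L), so W
G: →J(L), so W
H: →J(L), so W
C: →J(L), so W
A: →G(W) only, which is W, so L
D: →G(W), B(W) — all W, so L
E: →D(L), so W
F: →A(L), so W
From E, the L positions reachable in one move are: D, J. Any move reaching one of these is winning.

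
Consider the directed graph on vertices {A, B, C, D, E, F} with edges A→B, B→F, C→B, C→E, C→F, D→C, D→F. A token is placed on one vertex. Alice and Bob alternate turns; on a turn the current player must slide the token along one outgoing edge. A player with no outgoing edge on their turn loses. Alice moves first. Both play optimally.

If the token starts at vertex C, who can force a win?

Alice wins.

Use the standard recursion: the mover loses at a terminal position; elsewhere, the mover wins exactly when some move hands the opponent an L position.
Every edge goes from a vertex to one that appears earlier in the order F, E, B, C, A, D, so processing vertices in that order labels each vertex after all of its successors.
F: no outgoing edge → L
E: no outgoing edge → L
B: →F(L), so W
C: →E(L), so W
A: →B(W) only, which is W, so L
D: →F(L), so W
The starting position C is W: Alice should move to E, handing over an L position.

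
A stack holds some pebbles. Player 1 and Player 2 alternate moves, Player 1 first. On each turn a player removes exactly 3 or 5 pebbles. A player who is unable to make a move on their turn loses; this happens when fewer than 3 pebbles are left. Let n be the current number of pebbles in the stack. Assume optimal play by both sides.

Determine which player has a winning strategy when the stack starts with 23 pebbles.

Work bottom-up. With no move the player to move loses. Otherwise the position is W if at least one move leads to an L position for the opponent, and L if every move leads to a W.
n=0: no move → L
n=1: no move → L
n=2: no move → L
n=3: reaches L-position 0 → W
n=4: reaches L-position 1 → W
n=5: reaches L-position 2 → W
n=6: reaches L-position 1 → W
n=7: reaches L-position 2 → W
n=8: only reaches 5(W), 3(W), all W → L
n=9: only reaches 6(W), 4(W), all W → L
n=10: only reaches 7(W), 5(W), all W → L
n=11: reaches L-position 8 → W
n=12: reaches L-position 9 → W
n=13: reaches L-position 10 → W
n=14: reaches L-position 9 → W
n=15: reaches L-position 10 → W
n=16: only reaches 13(W), 11(W), all W → L
n=17: only reaches 14(W), 12(W), all W → L
n=18: only reaches 15(W), 13(W), all W → L
n=19: reaches L-position 16 → W
n=20: reaches L-position 17 → W
n=21: reaches L-position 18 → W
n=22: reaches L-position 17 → W
n=23: reaches L-position 18 → W
From 23 Player 1 can remove 5, leaving 18, reaching an L position.

Player 1 wins.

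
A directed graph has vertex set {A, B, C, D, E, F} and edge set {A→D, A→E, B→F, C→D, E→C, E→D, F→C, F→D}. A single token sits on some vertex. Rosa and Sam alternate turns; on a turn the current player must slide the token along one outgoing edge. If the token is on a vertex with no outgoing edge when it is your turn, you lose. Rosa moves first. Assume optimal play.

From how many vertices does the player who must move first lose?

Classify positions by backward induction: terminal positions (no move available) are L. From any other position, the mover wins iff some move reaches an L.
Every edge goes from a vertex to one that appears earlier in the order D, C, E, A, F, B, so processing vertices in that order labels each vertex after all of its successors.
D: no outgoing edge → L
C: →D(L), so W
E: →D(L), so W
A: →D(L), so W
F: →D(L), so W
B: →F(W) only, which is W, so L
The L vertices are B, D; that is 2 in all.

2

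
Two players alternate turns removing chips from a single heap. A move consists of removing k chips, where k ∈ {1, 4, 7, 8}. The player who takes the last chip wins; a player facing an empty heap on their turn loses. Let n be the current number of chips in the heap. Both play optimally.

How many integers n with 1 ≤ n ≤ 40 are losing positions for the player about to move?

Positions with no move are L. A position that does have a move is losing for the player to move precisely when every available move leads to a winning position for the opponent. Fill in the labels:
n=0: no move → L
n=1: W (go to 0, an L position)
n=2: L (sole option 1(W) is W)
n=3: W (go to 2, an L position)
n=4: W (go to 0, an L position)
n=5: L (options 4(W), 1(W) are all W)
n=6: W (go to 5, an L position)
n=7: W (go to 0, an L position)
n=8: W (go to 0, an L position)
n=9: W (go to 5, an L position)
n=10: W (go to 2, an L position)
n=11: L (options 10(W), 7(W), 4(W), 3(W) are all W)
n=12: W (go to 11, an L position)
n=13: W (go to 5, an L position)
n=14: L (options 13(W), 10(W), 7(W), 6(W) are all W)
n=15: W (go to 14, an L position)
n=16: L (options 15(W), 12(W), 9(W), 8(W) are all W)
n=17: W (go to 16, an L position)
n=18: W (go to 14, an L position)
n=19: W (go to 11, an L position)
n=20: W (go to 16, an L position)
n=21: W (go to 14, an L position)
n=22: W (go to 14, an L position)
n=23: W (go to 16, an L position)
n=24: W (go to 16, an L position)
n=25: L (options 24(W), 21(W), 18(W), 17(W) are all W)
n=26: W (go to 25, an L position)
n=27: L (options 26(W), 23(W), 20(W), 19(W) are all W)
n=28: W (go to 27, an L position)
n=29: W (go to 25, an L position)
n=30: L (options 29(W), 26(W), 23(W), 22(W) are all W)
n=31: W (go to 30, an L position)
n=32: W (go to 25, an L position)
n=33: W (go to 25, an L position)
n=34: W (go to 30, an L position)
n=35: W (go to 27, an L position)
n=36: L (options 35(W), 32(W), 29(W), 28(W) are all W)
n=37: W (go to 36, an L position)
n=38: W (go to 30, an L position)
n=39: L (options 38(W), 35(W), 32(W), 31(W) are all W)
n=40: W (go to 39, an L position)
L entries with 1 ≤ n ≤ 40 (n=0 is outside the asked range and is not counted): n = 2, 5, 11, 14, 16, 25, 27, 30, 36, 39; that makes 10.

10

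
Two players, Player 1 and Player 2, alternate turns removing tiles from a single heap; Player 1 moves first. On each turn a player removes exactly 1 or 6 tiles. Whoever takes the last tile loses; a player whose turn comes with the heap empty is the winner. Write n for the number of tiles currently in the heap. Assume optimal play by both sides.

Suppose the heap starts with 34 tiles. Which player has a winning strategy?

Build the W/L table. Terminal = W. A non-terminal position is W if it has a move to some L; otherwise it is L.
n=0: no move; the opponent has just taken the last tile and therefore loses → W
n=1: L (sole option 0(W) is W)
n=2: W (go to 1, an L position)
n=3: L (sole option 2(W) is W)
n=4: W (go to 3, an L position)
n=5: L (sole option 4(W) is W)
n=6: W (go to 5, an L position)
n=7: W (go to 1, an L position)
n=8: L (options 7(W), 2(W) are all W)
n=9: W (go to 8, an L position)
n=10: L (options 9(W), 4(W) are all W)
n=11: W (go to 10, an L position)
n=12: L (options 11(W), 6(W) are all W)
n=13: W (go to 12, an L position)
n=14: W (go to 8, an L position)
n=15: L (options 14(W), 9(W) are all W)
n=16: W (go to 15, an L position)
n=17: L (options 16(W), 11(W) are all W)
n=18: W (go to 17, an L position)
n=19: L (options 18(W), 13(W) are all W)
n=20: W (go to 19, an L position)
n=21: W (go to 15, an L position)
n=22: L (options 21(W), 16(W) are all W)
n=23: W (go to 22, an L position)
n=24: L (options 23(W), 18(W) are all W)
n=25: W (go to 24, an L position)
n=26: L (options 25(W), 20(W) are all W)
n=27: W (go to 26, an L position)
n=28: W (go to 22, an L position)
n=29: L (options 28(W), 23(W) are all W)
n=30: W (go to 29, an L position)
n=31: L (options 30(W), 25(W) are all W)
n=32: W (go to 31, an L position)
n=33: L (options 32(W), 27(W) are all W)
n=34: W (go to 33, an L position)
From 34 Player 1 can remove 1, leaving 33, reaching an L position.

Player 1 wins.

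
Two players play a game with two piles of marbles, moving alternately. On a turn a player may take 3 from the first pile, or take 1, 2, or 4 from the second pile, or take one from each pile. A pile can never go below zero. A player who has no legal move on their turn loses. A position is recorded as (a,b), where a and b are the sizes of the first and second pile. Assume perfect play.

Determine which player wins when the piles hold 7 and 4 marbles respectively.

Use the standard recursion: the mover loses at a terminal position; elsewhere, the mover wins exactly when some move hands the opponent an L position.
No move ever increases a pile, so every position that can arise here has a ≤ 7 and b ≤ 4; it is enough to label the cells with 0 ≤ a ≤ 7 and 0 ≤ b ≤ 4.
Every move lowers a or b (never raises either), so fill the grid row by row in increasing a, and left to right within a row: each cell's successors are then already labelled.
      b=0  b=1  b=2  b=3  b=4
a=0:    L    W    W    L    W
a=1:    L    W    W    L    W
a=2:    L    W    W    L    W
a=3:    W    W    L    W    W
a=4:    W    L    W    W    L
a=5:    W    L    W    W    L
a=6:    L    W    W    L    W
a=7:    L    W    W    L    W
Cells with no legal move (terminal, hence L): (0,0), (1,0), (2,0).
The remaining L cells, each justified by listing all of its moves:
(0,3): →(0,2)(W), (0,1)(W) — all W, so L
(1,3): →(1,2)(W), (1,1)(W), (0,2)(W) — all W, so L
(2,3): →(2,2)(W), (2,1)(W), (1,2)(W) — all W, so L
(3,2): →(0,2)(W), (3,1)(W), (3,0)(W), (2,1)(W) — all W, so L
(4,1): →(1,1)(W), (4,0)(W), (3,0)(W) — all W, so L
(4,4): →(1,4)(W), (4,3)(W), (4,2)(W), (4,0)(W), (3,3)(W) — all W, so L
(5,1): →(2,1)(W), (5,0)(W), (4,0)(W) — all W, so L
(5,4): →(2,4)(W), (5,3)(W), (5,2)(W), (5,0)(W), (4,3)(W) — all W, so L
(6,0): →(3,0)(W) only, which is W, so L
(6,3): →(3,3)(W), (6,2)(W), (6,1)(W), (5,2)(W) — all W, so L
(7,0): →(4,0)(W) only, which is W, so L
(7,3): →(4,3)(W), (7,2)(W), (7,1)(W), (6,2)(W) — all W, so L
Every other cell has at least one move into one of the L cells above, so it is W.
From (7,4) the player to move can move to (4,4), reaching an L position.

The first player wins.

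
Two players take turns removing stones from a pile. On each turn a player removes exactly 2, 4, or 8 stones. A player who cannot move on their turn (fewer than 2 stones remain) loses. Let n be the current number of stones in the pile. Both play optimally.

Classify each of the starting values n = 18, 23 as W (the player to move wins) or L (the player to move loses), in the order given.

Build the W/L table. Terminal = L. A non-terminal position is W if it has a move to some L; otherwise it is L.
n=0: no move → L
n=1: no move → L
n=2: W (go to 0, an L position)
n=3: W (go to 1, an L position)
n=4: W (go to 0, an L position)
n=5: W (go to 1, an L position)
n=6: L (options 4(W), 2(W) are all W)
n=7: L (options 5(W), 3(W) are all W)
n=8: W (go to 6, an L position)
n=9: W (go to 7, an L position)
n=10: W (go to 6, an L position)
n=11: W (go to 7, an L position)
n=12: L (options 10(W), 8(W), 4(W) are all W)
n=13: L (options 11(W), 9(W), 5(W) are all W)
n=14: W (go to 12, an L position)
n=15: W (go to 13, an L position)
n=16: W (go to 12, an L position)
n=17: W (go to 13, an L position)
n=18: L (options 16(W), 14(W), 10(W) are all W)
n=19: L (options 17(W), 15(W), 11(W) are all W)
n=20: W (go to 18, an L position)
n=21: W (go to 19, an L position)
n=22: W (go to 18, an L position)
n=23: W (go to 19, an L position)

18: L, 23: W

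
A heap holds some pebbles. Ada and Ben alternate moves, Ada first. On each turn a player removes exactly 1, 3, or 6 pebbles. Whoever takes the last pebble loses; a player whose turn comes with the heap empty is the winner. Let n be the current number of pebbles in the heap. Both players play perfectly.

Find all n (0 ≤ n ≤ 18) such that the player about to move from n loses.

1, 3, 5, 10, 12, 14

Use the standard recursion: the mover wins at a terminal position; elsewhere, the mover wins exactly when some move hands the opponent an L position.
n=0: no move; the opponent has just taken the last pebble and therefore loses → W
n=1: only reaches 0(W), which is W → L
n=2: reaches L-position 1 → W
n=3: only reaches 2(W), 0(W), all W → L
n=4: reaches L-position 3 → W
n=5: only reaches 4(W), 2(W), all W → L
n=6: reaches L-position 5 → W
n=7: reaches L-position 1 → W
n=8: reaches L-position 5 → W
n=9: reaches L-position 3 → W
n=10: only reaches 9(W), 7(W), 4(W), all W → L
n=11: reaches L-position 10 → W
n=12: only reaches 11(W), 9(W), 6(W), all W → L
n=13: reaches L-position 12 → W
n=14: only reaches 13(W), 11(W), 8(W), all W → L
n=15: reaches L-position 14 → W
n=16: reaches L-position 10 → W
n=17: reaches L-position 14 → W
n=18: reaches L-position 12 → W
The losing starting values of n are exactly the entries labelled L in this table (6 of them).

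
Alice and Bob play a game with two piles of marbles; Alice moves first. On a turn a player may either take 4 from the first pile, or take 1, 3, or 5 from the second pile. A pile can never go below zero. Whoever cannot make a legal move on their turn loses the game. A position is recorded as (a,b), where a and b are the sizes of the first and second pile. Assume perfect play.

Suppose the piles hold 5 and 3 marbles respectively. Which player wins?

Use the standard recursion: the mover loses at a terminal position; elsewhere, the mover wins exactly when some move hands the opponent an L position.
No move ever increases a pile, so every position that can arise here has a ≤ 5 and b ≤ 3; it is enough to label the cells with 0 ≤ a ≤ 5 and 0 ≤ b ≤ 3.
Every move lowers a or b (never raises either), so fill the grid row by row in increasing a, and left to right within a row: each cell's successors are then already labelled.
      b=0  b=1  b=2  b=3
a=0:    L    W    L    W
a=1:    L    W    L    W
a=2:    L    W    L    W
a=3:    L    W    L    W
a=4:    W    L    W    L
a=5:    W    L    W    L
Cells with no legal move (terminal, hence L): (0,0), (1,0), (2,0), (3,0).
The remaining L cells, each justified by listing all of its moves:
(0,2): →(0,1)(W) only, which is W, so L
(1,2): →(1,1)(W) only, which is W, so L
(2,2): →(2,1)(W) only, which is W, so L
(3,2): →(3,1)(W) only, which is W, so L
(4,1): →(0,1)(W), (4,0)(W) — all W, so L
(4,3): →(0,3)(W), (4,2)(W), (4,0)(W) — all W, so L
(5,1): →(1,1)(W), (5,0)(W) — all W, so L
(5,3): →(1,3)(W), (5,2)(W), (5,0)(W) — all W, so L
Every other cell has at least one move into one of the L cells above, so it is W.
The starting position (5,3) is L: whatever Alice does, the opponent receives a W position.

Bob wins.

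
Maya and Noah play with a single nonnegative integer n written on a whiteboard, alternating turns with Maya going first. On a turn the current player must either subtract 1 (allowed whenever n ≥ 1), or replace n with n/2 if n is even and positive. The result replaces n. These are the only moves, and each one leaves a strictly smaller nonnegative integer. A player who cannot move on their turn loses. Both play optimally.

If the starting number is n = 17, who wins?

Noah wins.

Label each position W (a win for the player to move) or L (a loss). A position with no legal move is L; any other position is W exactly when some move reaches an L, and L when every move reaches a W.
n=0: no move → L
n=1: W (go to 0, an L position)
n=2: L (sole option 1(W) is W)
n=3: W (go to 2, an L position)
n=4: W (go to 2, an L position)
n=5: L (sole option 4(W) is W)
n=6: W (go to 5, an L position)
n=7: L (sole option 6(W) is W)
n=8: W (go to 7, an L position)
n=9: L (sole option 8(W) is W)
n=10: W (go to 5, an L position)
n=11: L (sole option 10(W) is W)
n=12: W (go to 11, an L position)
n=13: L (sole option 12(W) is W)
n=14: W (go to 7, an L position)
n=15: L (sole option 14(W) is W)
n=16: W (go to 15, an L position)
n=17: L (sole option 16(W) is W)
The starting position 17 is L: whatever Maya does, the opponent receives a W position.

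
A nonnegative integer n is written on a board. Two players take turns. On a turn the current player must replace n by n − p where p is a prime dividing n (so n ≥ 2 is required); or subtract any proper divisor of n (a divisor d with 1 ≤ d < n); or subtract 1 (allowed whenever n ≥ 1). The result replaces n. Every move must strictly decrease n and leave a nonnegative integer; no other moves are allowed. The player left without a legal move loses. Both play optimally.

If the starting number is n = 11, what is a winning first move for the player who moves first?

Positions with no move are L. A position that does have a move is losing for the player to move precisely when every available move leads to a winning position for the opponent. Fill in the labels:
n=0: no move → L
n=1: →0(L), so W
n=2: →0(L), so W
n=3: →0(L), so W
n=4: →2(W), 3(W) — all W, so L
n=5: →0(L), so W
n=6: →4(L), so W
n=7: →0(L), so W
n=8: →4(L), so W
n=9: →6(W), 8(W) — all W, so L
n=10: →9(L), so W
n=11: →0(L), so W
From 11, the L positions reachable in one move are: 0.

Move to 0.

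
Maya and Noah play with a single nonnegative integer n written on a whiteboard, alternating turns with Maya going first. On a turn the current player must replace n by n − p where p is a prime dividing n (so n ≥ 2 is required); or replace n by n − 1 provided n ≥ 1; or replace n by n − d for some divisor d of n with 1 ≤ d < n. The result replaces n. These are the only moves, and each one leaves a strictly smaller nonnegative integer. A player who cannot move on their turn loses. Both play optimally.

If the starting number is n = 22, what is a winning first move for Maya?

Move to 20.

Classify positions by backward induction: terminal positions (no move available) are L. From any other position, the mover wins iff some move reaches an L.
n=0: no move → L
n=1: can move to 0, which is L ⇒ W
n=2: can move to 0, which is L ⇒ W
n=3: can move to 0, which is L ⇒ W
n=4: moves to 2(W), 3(W); every one is W ⇒ L
n=5: can move to 0, which is L ⇒ W
n=6: can move to 4, which is L ⇒ W
n=7: can move to 0, which is L ⇒ W
n=8: can move to 4, which is L ⇒ W
n=9: moves to 6(W), 8(W); every one is W ⇒ L
n=10: can move to 9, which is L ⇒ W
n=11: can move to 0, which is L ⇒ W
n=12: can move to 9, which is L ⇒ W
n=13: can move to 0, which is L ⇒ W
n=14: moves to 7(W), 12(W), 13(W); every one is W ⇒ L
n=15: can move to 14, which is L ⇒ W
n=16: can move to 14, which is L ⇒ W
n=17: can move to 0, which is L ⇒ W
n=18: can move to 9, which is L ⇒ W
n=19: can move to 0, which is L ⇒ W
n=20: moves to 10(W), 15(W), 16(W), 18(W), 19(W); every one is W ⇒ L
n=21: can move to 14, which is L ⇒ W
n=22: can move to 20, which is L ⇒ W
From 22, the L positions reachable in one move are: 20.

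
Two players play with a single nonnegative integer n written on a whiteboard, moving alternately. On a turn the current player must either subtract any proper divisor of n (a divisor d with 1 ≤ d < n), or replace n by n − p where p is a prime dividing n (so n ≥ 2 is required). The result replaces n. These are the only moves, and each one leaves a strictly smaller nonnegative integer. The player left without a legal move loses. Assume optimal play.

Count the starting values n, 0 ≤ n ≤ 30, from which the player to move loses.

Build the W/L table. Terminal = L. A non-terminal position is W if it has a move to some L; otherwise it is L.
n=0: no move → L
n=1: no move → L
n=2: W (go to 0, an L position)
n=3: W (go to 0, an L position)
n=4: L (options 2(W), 3(W) are all W)
n=5: W (go to 0, an L position)
n=6: W (go to 4, an L position)
n=7: W (go to 0, an L position)
n=8: W (go to 4, an L position)
n=9: L (options 6(W), 8(W) are all W)
n=10: W (go to 9, an L position)
n=11: W (go to 0, an L position)
n=12: W (go to 9, an L position)
n=13: W (go to 0, an L position)
n=14: L (options 7(W), 12(W), 13(W) are all W)
n=15: W (go to 14, an L position)
n=16: W (go to 14, an L position)
n=17: W (go to 0, an L position)
n=18: W (go to 9, an L position)
n=19: W (go to 0, an L position)
n=20: L (options 10(W), 15(W), 16(W), 18(W), 19(W) are all W)
n=21: W (go to 14, an L position)
n=22: W (go to 20, an L position)
n=23: W (go to 0, an L position)
n=24: W (go to 20, an L position)
n=25: W (go to 20, an L position)
n=26: L (options 13(W), 24(W), 25(W) are all W)
n=27: W (go to 26, an L position)
n=28: W (go to 14, an L position)
n=29: W (go to 0, an L position)
n=30: W (go to 20, an L position)
L entries with 0 ≤ n ≤ 30: n = 0, 1, 4, 9, 14, 20, 26; that makes 7.

7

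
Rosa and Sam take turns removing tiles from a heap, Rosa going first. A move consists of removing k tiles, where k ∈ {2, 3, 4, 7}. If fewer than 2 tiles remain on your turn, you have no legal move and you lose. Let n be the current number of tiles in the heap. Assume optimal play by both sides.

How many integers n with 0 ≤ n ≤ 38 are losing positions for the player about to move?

11

Compute win/loss labels from the base case upward. A position with no move is L. Any other position is W if it can reach an L in one move, else L.
n=0: no move → L
n=1: no move → L
n=2: can move to 0, which is L ⇒ W
n=3: can move to 1, which is L ⇒ W
n=4: can move to 1, which is L ⇒ W
n=5: can move to 1, which is L ⇒ W
n=6: moves to 4(W), 3(W), 2(W); every one is W ⇒ L
n=7: can move to 0, which is L ⇒ W
n=8: can move to 6, which is L ⇒ W
n=9: can move to 6, which is L ⇒ W
n=10: can move to 6, which is L ⇒ W
n=11: moves to 9(W), 8(W), 7(W), 4(W); every one is W ⇒ L
n=12: moves to 10(W), 9(W), 8(W), 5(W); every one is W ⇒ L
n=13: can move to 11, which is L ⇒ W
n=14: can move to 12, which is L ⇒ W
n=15: can move to 12, which is L ⇒ W
n=16: can move to 12, which is L ⇒ W
n=17: moves to 15(W), 14(W), 13(W), 10(W); every one is W ⇒ L
n=18: can move to 11, which is L ⇒ W
n=19: can move to 17, which is L ⇒ W
n=20: can move to 17, which is L ⇒ W
n=21: can move to 17, which is L ⇒ W
n=22: moves to 20(W), 19(W), 18(W), 15(W); every one is W ⇒ L
n=23: moves to 21(W), 20(W), 19(W), 16(W); every one is W ⇒ L
n=24: can move to 22, which is L ⇒ W
n=25: can move to 23, which is L ⇒ W
n=26: can move to 23, which is L ⇒ W
n=27: can move to 23, which is L ⇒ W
n=28: moves to 26(W), 25(W), 24(W), 21(W); every one is W ⇒ L
n=29: can move to 22, which is L ⇒ W
n=30: can move to 28, which is L ⇒ W
n=31: can move to 28, which is L ⇒ W
n=32: can move to 28, which is L ⇒ W
n=33: moves to 31(W), 30(W), 29(W), 26(W); every one is W ⇒ L
n=34: moves to 32(W), 31(W), 30(W), 27(W); every one is W ⇒ L
n=35: can move to 33, which is L ⇒ W
n=36: can move to 34, which is L ⇒ W
n=37: can move to 34, which is L ⇒ W
n=38: can move to 34, which is L ⇒ W
L entries with 0 ≤ n ≤ 38: n = 0, 1, 6, 11, 12, 17, 22, 23, 28, 33, 34; that makes 11.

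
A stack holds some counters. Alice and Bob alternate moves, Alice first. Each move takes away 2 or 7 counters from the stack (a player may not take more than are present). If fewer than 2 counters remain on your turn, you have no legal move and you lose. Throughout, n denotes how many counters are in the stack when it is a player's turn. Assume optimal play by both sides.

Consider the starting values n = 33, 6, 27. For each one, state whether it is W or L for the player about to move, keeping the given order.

33: W, 6: W, 27: L

Build the W/L table. Terminal = L. A non-terminal position is W if it has a move to some L; otherwise it is L.
n=0: no move → L
n=1: no move → L
n=2: can move to 0, which is L ⇒ W
n=3: can move to 1, which is L ⇒ W
n=4: the only move is to 2(W), a W ⇒ L
n=5: the only move is to 3(W), a W ⇒ L
n=6: can move to 4, which is L ⇒ W
n=7: can move to 5, which is L ⇒ W
n=8: can move to 1, which is L ⇒ W
n=9: moves to 7(W), 2(W); every one is W ⇒ L
n=10: moves to 8(W), 3(W); every one is W ⇒ L
n=11: can move to 9, which is L ⇒ W
n=12: can move to 10, which is L ⇒ W
n=13: moves to 11(W), 6(W); every one is W ⇒ L
n=14: moves to 12(W), 7(W); every one is W ⇒ L
n=15: can move to 13, which is L ⇒ W
n=16: can move to 14, which is L ⇒ W
n=17: can move to 10, which is L ⇒ W
n=18: moves to 16(W), 11(W); every one is W ⇒ L
n=19: moves to 17(W), 12(W); every one is W ⇒ L
n=20: can move to 18, which is L ⇒ W
n=21: can move to 19, which is L ⇒ W
n=22: moves to 20(W), 15(W); every one is W ⇒ L
n=23: moves to 21(W), 16(W); every one is W ⇒ L
n=24: can move to 22, which is L ⇒ W
n=25: can move to 23, which is L ⇒ W
n=26: can move to 19, which is L ⇒ W
n=27: moves to 25(W), 20(W); every one is W ⇒ L
n=28: moves to 26(W), 21(W); every one is W ⇒ L
n=29: can move to 27, which is L ⇒ W
n=30: can move to 28, which is L ⇒ W
n=31: moves to 29(W), 24(W); every one is W ⇒ L
n=32: moves to 30(W), 25(W); every one is W ⇒ L
n=33: can move to 31, which is L ⇒ W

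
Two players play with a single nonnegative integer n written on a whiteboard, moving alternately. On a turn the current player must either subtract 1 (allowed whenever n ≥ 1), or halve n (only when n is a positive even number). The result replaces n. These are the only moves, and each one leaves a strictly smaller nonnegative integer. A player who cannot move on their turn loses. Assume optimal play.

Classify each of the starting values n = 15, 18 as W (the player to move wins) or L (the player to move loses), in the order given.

15: L, 18: W

Use the standard recursion: the mover loses at a terminal position; elsewhere, the mover wins exactly when some move hands the opponent an L position.
n=0: no move → L
n=1: W (go to 0, an L position)
n=2: L (sole option 1(W) is W)
n=3: W (go to 2, an L position)
n=4: W (go to 2, an L position)
n=5: L (sole option 4(W) is W)
n=6: W (go to 5, an L position)
n=7: L (sole option 6(W) is W)
n=8: W (go to 7, an L position)
n=9: L (sole option 8(W) is W)
n=10: W (go to 5, an L position)
n=11: L (sole option 10(W) is W)
n=12: W (go to 11, an L position)
n=13: L (sole option 12(W) is W)
n=14: W (go to 7, an L position)
n=15: L (sole option 14(W) is W)
n=16: W (go to 15, an L position)
n=17: L (sole option 16(W) is W)
n=18: W (go to 9, an L position)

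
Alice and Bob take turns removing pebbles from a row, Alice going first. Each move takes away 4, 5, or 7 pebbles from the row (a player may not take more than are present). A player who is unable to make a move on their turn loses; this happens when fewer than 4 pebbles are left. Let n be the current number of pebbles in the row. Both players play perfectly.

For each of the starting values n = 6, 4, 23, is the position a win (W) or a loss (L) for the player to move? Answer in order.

6: W, 4: W, 23: L

Label each position W (a win for the player to move) or L (a loss). A position with no legal move is L; any other position is W exactly when some move reaches an L, and L when every move reaches a W.
n=0: no move → L
n=1: no move → L
n=2: no move → L
n=3: no move → L
n=4: W (go to 0, an L position)
n=5: W (go to 1, an L position)
n=6: W (go to 2, an L position)
n=7: W (go to 3, an L position)
n=8: W (go to 3, an L position)
n=9: W (go to 2, an L position)
n=10: W (go to 3, an L position)
n=11: L (options 7(W), 6(W), 4(W) are all W)
n=12: L (options 8(W), 7(W), 5(W) are all W)
n=13: L (options 9(W), 8(W), 6(W) are all W)
n=14: L (options 10(W), 9(W), 7(W) are all W)
n=15: W (go to 11, an L position)
n=16: W (go to 12, an L position)
n=17: W (go to 13, an L position)
n=18: W (go to 14, an L position)
n=19: W (go to 14, an L position)
n=20: W (go to 13, an L position)
n=21: W (go to 14, an L position)
n=22: L (options 18(W), 17(W), 15(W) are all W)
n=23: L (options 19(W), 18(W), 16(W) are all W)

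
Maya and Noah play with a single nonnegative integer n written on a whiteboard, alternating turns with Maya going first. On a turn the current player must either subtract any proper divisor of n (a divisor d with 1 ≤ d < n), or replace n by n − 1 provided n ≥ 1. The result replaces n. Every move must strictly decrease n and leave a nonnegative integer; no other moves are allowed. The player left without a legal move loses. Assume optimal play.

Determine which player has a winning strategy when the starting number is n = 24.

Maya wins.

Classify positions by backward induction: terminal positions (no move available) are L. From any other position, the mover wins iff some move reaches an L.
n=0: no move → L
n=1: →0(L), so W
n=2: →1(W) only, which is W, so L
n=3: →2(L), so W
n=4: →2(L), so W
n=5: →4(W) only, which is W, so L
n=6: →5(L), so W
n=7: →6(W) only, which is W, so L
n=8: →7(L), so W
n=9: →6(W), 8(W) — all W, so L
n=10: →5(L), so W
n=11: →10(W) only, which is W, so L
n=12: →9(L), so W
n=13: →12(W) only, which is W, so L
n=14: →7(L), so W
n=15: →10(W), 12(W), 14(W) — all W, so L
n=16: →15(L), so W
n=17: →16(W) only, which is W, so L
n=18: →9(L), so W
n=19: →18(W) only, which is W, so L
n=20: →15(L), so W
n=21: →14(W), 18(W), 20(W) — all W, so L
n=22: →11(L), so W
n=23: →22(W) only, which is W, so L
n=24: →21(L), so W
The starting position 24 is W: Maya should move to 21, handing over an L position.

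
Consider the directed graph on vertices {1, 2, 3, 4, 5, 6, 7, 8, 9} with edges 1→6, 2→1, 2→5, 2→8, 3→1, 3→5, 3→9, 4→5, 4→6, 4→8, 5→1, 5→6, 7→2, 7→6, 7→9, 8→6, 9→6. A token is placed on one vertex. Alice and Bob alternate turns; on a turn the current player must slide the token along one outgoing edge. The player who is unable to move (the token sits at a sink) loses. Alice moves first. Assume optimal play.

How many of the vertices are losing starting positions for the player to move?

3

Classify positions by backward induction: terminal positions (no move available) are L. From any other position, the mover wins iff some move reaches an L.
Every edge goes from a vertex to one that appears earlier in the order 6, 1, 5, 9, 8, 2, 3, 7, 4, so processing vertices in that order labels each vertex after all of its successors.
6: no outgoing edge → L
1: W (go to 6, an L position)
5: W (go to 6, an L position)
9: W (go to 6, an L position)
8: W (go to 6, an L position)
2: L (options 8(W), 5(W), 1(W) are all W)
3: L (options 9(W), 5(W), 1(W) are all W)
7: W (go to 2, an L position)
4: W (go to 6, an L position)
The L vertices are 2, 3, 6; that is 3 in all.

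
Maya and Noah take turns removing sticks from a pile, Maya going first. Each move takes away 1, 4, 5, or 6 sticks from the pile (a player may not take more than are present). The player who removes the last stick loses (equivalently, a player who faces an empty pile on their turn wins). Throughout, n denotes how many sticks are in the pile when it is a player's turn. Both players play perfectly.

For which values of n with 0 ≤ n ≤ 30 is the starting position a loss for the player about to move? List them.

Use the standard recursion: the mover wins at a terminal position; elsewhere, the mover wins exactly when some move hands the opponent an L position.
n=0: no move; the opponent has just taken the last stick and therefore loses → W
n=1: L (sole option 0(W) is W)
n=2: W (go to 1, an L position)
n=3: L (sole option 2(W) is W)
n=4: W (go to 3, an L position)
n=5: W (go to 1, an L position)
n=6: W (go to 1, an L position)
n=7: W (go to 3, an L position)
n=8: W (go to 3, an L position)
n=9: W (go to 3, an L position)
n=10: L (options 9(W), 6(W), 5(W), 4(W) are all W)
n=11: W (go to 10, an L position)
n=12: L (options 11(W), 8(W), 7(W), 6(W) are all W)
n=13: W (go to 12, an L position)
n=14: W (go to 10, an L position)
n=15: W (go to 10, an L position)
n=16: W (go to 12, an L position)
n=17: W (go to 12, an L position)
n=18: W (go to 12, an L position)
n=19: L (options 18(W), 15(W), 14(W), 13(W) are all W)
n=20: W (go to 19, an L position)
n=21: L (options 20(W), 17(W), 16(W), 15(W) are all W)
n=22: W (go to 21, an L position)
n=23: W (go to 19, an L position)
n=24: W (go to 19, an L position)
n=25: W (go to 21, an L position)
n=26: W (go to 21, an L position)
n=27: W (go to 21, an L position)
n=28: L (options 27(W), 24(W), 23(W), 22(W) are all W)
n=29: W (go to 28, an L position)
n=30: L (options 29(W), 26(W), 25(W), 24(W) are all W)
The losing starting values of n are exactly the entries labelled L in this table (8 of them).

1, 3, 10, 12, 19, 21, 28, 30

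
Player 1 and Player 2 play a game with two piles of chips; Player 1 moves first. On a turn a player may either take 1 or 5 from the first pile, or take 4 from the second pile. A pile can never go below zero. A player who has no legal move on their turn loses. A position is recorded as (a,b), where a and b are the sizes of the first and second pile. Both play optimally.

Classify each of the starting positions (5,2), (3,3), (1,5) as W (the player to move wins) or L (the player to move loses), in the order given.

Build the W/L table. Terminal = L. A non-terminal position is W if it has a move to some L; otherwise it is L.
No move ever increases a pile, so every position that can arise here has a ≤ 5 and b ≤ 5; it is enough to label the cells with 0 ≤ a ≤ 5 and 0 ≤ b ≤ 5.
Every move lowers a or b (never raises either), so fill the grid row by row in increasing a, and left to right within a row: each cell's successors are then already labelled.
      b=0  b=1  b=2  b=3  b=4  b=5
a=0:    L    L    L    L    W    W
a=1:    W    W    W    W    L    L
a=2:    L    L    L    L    W    W
a=3:    W    W    W    W    L    L
a=4:    L    L    L    L    W    W
a=5:    W    W    W    W    L    L
Cells with no legal move (terminal, hence L): (0,0), (0,1), (0,2), (0,3).
The remaining L cells, each justified by listing all of its moves:
(1,4): only reaches (0,4)(W), (1,0)(W), all W → L
(1,5): only reaches (0,5)(W), (1,1)(W), all W → L
(2,0): only reaches (1,0)(W), which is W → L
(2,1): only reaches (1,1)(W), which is W → L
(2,2): only reaches (1,2)(W), which is W → L
(2,3): only reaches (1,3)(W), which is W → L
(3,4): only reaches (2,4)(W), (3,0)(W), all W → L
(3,5): only reaches (2,5)(W), (3,1)(W), all W → L
(4,0): only reaches (3,0)(W), which is W → L
(4,1): only reaches (3,1)(W), which is W → L
(4,2): only reaches (3,2)(W), which is W → L
(4,3): only reaches (3,3)(W), which is W → L
(5,4): only reaches (4,4)(W), (0,4)(W), (5,0)(W), all W → L
(5,5): only reaches (4,5)(W), (0,5)(W), (5,1)(W), all W → L
Every other cell has at least one move into one of the L cells above, so it is W.
(5,2): the move to (4,2) reaches an L cell, so W
(3,3): the move to (2,3) reaches an L cell, so W
(1,5): one of the L cells justified above, so L

(5,2): W, (3,3): W, (1,5): L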